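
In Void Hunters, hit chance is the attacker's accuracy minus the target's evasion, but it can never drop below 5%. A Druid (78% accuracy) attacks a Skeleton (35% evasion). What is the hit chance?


accuracy - evasion = 78 - 35 = 43
Apply floor: max(43, 5) = 43
Hit chance = 43%

43%


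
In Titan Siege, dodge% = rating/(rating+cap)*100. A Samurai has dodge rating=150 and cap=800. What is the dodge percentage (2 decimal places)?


dodge% = 150 / (150 + 800) * 100
= 150 / 950 * 100
= 0.157895 * 100
= 15.79%

15.79%


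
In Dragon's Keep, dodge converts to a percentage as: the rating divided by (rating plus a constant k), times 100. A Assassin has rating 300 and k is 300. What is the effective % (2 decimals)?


effective% = rating / (rating + k) * 100
= 300 / (300 + 300) * 100
= 300 / 600 * 100
= 0.5 * 100
= 50.00%

50.00%


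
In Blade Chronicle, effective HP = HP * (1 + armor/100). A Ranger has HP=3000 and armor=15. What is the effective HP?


EHP = 3000 * (1 + 15/100)
= 3000 * (1 + 0.15)
= 3000 * 1.15
= 3450.0

3450.0 EHP


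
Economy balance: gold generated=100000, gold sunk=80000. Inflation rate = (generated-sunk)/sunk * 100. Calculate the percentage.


Net gold = 100000 - 80000 = 20000
Inflation rate = net / sunk * 100 = 20000 / 80000 * 100
= 0.25 * 100
= 25.00%

25.00%


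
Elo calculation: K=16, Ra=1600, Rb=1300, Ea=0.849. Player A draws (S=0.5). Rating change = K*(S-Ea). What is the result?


Elo update: delta = K * (S - Ea), where S = 0.5 (draws)
S - Ea = 0.5 - 0.849 = -0.349
Rating change = 16 * -0.349
= -5.58

-5.58 rating points


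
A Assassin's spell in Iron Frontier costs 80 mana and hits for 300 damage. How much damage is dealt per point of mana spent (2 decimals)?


Efficiency = damage / mana
= 300 / 80
= 3.75

3.75 dmg/mana


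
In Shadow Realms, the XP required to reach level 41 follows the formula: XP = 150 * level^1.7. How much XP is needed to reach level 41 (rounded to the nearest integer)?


XP = 150 * level^1.7
Substitute level = 41:
XP = 150 * 41^1.7
= 150 * 551.7376
= 82761

82761 XP


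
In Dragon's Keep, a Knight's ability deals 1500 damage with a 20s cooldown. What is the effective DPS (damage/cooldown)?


DPS = damage / cooldown
= 1500 / 20
= 75.00

75.00 DPS


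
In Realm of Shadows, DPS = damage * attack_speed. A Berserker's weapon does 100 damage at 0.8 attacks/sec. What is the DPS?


DPS = damage * attack_speed
= 100 * 0.8
= 80.0

80.0 DPS


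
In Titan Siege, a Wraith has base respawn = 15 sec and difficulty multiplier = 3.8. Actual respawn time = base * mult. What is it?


Respawn time = base * multiplier
= 15 * 3.8
= 57.0 seconds

57.0 seconds


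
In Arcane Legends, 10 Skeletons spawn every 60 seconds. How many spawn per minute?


Spawns per minute = count * (60 / interval)
= 10 * (60 / 60)
= 10 * 1.0
= 10.0

10.0 per minute


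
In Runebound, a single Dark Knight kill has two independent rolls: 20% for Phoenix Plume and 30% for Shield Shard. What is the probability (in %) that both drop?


For independent events, P(both) = P(A) * P(B)
= 20% * 30%
= 600 / 100 %
= 6.0%

6.0%


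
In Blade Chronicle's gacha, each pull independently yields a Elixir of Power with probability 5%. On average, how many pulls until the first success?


Expected pulls for a geometric distribution = 1/p = 100 / rate%
= 100 / 5
= 20.0

20.0 pulls


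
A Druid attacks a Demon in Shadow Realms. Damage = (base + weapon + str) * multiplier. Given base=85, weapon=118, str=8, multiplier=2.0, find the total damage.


Sum base + weapon + str = 85 + 118 + 8 = 211
Multiply by 2.0:
211 * 2.0 = 422.0

422.0 damage


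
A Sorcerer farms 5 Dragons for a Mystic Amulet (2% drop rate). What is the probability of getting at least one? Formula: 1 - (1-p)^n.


P(at least one) = 1 - P(none) = 1 - (1-p)^n
p = 2/100 = 0.02
1 - p = 0.98
(1 - p)^5 = 0.98^5 = 0.903921
P(at least one) = 1 - 0.903921 = 0.0961

0.0961


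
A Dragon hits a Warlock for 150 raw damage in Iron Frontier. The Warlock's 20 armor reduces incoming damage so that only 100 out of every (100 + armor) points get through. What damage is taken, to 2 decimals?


actual = 150 * 100 / (100 + 20)
= 150 * 100 / 120
= 15000 / 120
= 125.00

125.00 damage


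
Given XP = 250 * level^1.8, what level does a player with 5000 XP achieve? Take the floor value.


XP = 250 * level^1.8, so level = (XP / 250)^(1/1.8)
= (5000 / 250)^(1/1.8)
= 20.0^0.5556
= 5.282
Floor: level = 5

level 5


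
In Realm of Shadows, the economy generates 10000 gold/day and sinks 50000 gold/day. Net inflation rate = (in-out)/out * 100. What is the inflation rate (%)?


Net gold = 10000 - 50000 = -40000
Inflation rate = net / sunk * 100 = -40000 / 50000 * 100
= -0.8 * 100
= -80.00%

-80.00%


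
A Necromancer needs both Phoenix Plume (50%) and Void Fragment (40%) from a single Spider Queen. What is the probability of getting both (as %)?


For independent events, P(both) = P(A) * P(B)
= 50% * 40%
= 2000 / 100 %
= 20.0%

20.0%


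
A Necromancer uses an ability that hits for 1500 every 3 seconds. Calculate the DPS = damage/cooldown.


DPS = damage / cooldown
= 1500 / 3
= 500.00

500.00 DPS


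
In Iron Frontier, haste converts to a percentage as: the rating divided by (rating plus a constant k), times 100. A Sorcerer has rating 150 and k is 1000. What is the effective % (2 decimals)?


effective% = rating / (rating + k) * 100
= 150 / (150 + 1000) * 100
= 150 / 1150 * 100
= 0.130435 * 100
= 13.04%

13.04%


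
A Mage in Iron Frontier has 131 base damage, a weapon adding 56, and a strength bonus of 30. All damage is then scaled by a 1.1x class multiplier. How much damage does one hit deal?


Sum base + weapon + str = 131 + 56 + 30 = 217
Multiply by 1.1:
217 * 1.1 = 238.7

238.7 damage


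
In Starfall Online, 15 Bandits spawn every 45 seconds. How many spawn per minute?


Spawns per minute = count * (60 / interval)
= 15 * (60 / 45)
= 15 * 1.3333
= 20.0

20.0 per minute


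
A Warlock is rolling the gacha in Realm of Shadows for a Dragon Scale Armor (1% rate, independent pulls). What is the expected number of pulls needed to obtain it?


Expected pulls for a geometric distribution = 1/p = 100 / rate%
= 100 / 1
= 100.0

100.0 pulls


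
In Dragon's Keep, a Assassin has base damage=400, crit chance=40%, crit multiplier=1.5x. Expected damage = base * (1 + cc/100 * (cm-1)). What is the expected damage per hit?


E[dmg] = base * (1 + crit_chance * (crit_mult - 1))
cc as decimal = 40/100 = 0.4
cm - 1 = 1.5 - 1 = 0.5
Bonus factor = 0.4 * 0.5 = 0.2
Total multiplier = 1 + 0.2 = 1.2
Expected damage = 400 * 1.2 = 480.00

480.00 damage


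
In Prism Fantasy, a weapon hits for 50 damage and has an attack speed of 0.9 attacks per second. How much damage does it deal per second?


DPS = damage * attack_speed
= 50 * 0.9
= 45.0

45.0 DPS


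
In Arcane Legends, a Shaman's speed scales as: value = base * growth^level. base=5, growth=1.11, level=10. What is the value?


value = base * growth^level
= 5 * 1.11^10
= 5 * 2.839421
= 14.20

14.20 speed


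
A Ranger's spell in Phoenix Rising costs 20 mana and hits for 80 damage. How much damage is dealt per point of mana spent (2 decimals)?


Efficiency = damage / mana
= 80 / 20
= 4.00

4.00 dmg/mana


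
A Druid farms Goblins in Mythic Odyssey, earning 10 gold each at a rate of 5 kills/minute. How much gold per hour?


Gold per minute = 10 * 5 = 50
Gold per hour = 50 * 60 = 3000

3000 gold/hour


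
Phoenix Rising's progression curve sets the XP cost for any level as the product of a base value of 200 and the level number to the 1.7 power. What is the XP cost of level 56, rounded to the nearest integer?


XP = 200 * level^1.7
Substitute level = 56:
XP = 200 * 56^1.7
= 200 * 937.3886
= 187478

187478 XP


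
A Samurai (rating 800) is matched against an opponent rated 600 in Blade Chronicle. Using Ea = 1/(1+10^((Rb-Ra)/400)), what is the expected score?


Elo expected score: Ea = 1/(1 + 10^((Rb-Ra)/400))
Rb - Ra = 600 - 800 = -200
(Rb-Ra)/400 = -200/400 = -0.5
10^-0.5 = 0.316228
Ea = 1/(1 + 0.316228) = 1/1.316228 = 0.7597

0.7597


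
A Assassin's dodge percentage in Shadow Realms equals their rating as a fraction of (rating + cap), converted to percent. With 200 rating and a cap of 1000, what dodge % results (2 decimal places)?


dodge% = 200 / (200 + 1000) * 100
= 200 / 1200 * 100
= 0.166667 * 100
= 16.67%

16.67%


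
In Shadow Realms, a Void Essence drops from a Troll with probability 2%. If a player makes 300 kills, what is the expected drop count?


Expected drops = kills * (drop_rate / 100)
= 300 * (2 / 100)
= 300 * 0.02
= 6.0

6.0 drops


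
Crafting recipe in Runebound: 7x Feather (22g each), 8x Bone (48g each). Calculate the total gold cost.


Cost breakdown:
  Feather: 7 * 22 = 154
  Bone: 8 * 48 = 384
Total = 154 + 384 = 538

538 gold


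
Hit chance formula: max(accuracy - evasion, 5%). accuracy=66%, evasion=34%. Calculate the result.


accuracy - evasion = 66 - 34 = 32
Apply floor: max(32, 5) = 32
Hit chance = 32%

32%


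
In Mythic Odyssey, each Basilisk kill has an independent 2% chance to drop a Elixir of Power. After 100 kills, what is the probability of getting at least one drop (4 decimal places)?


P(at least one) = 1 - P(none) = 1 - (1-p)^n
p = 2/100 = 0.02
1 - p = 0.98
(1 - p)^100 = 0.98^100 = 0.132620
P(at least one) = 1 - 0.132620 = 0.8674

0.8674


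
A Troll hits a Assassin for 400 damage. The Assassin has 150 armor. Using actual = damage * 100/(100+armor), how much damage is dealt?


actual = 400 * 100 / (100 + 150)
= 400 * 100 / 250
= 40000 / 250
= 160.00

160.00 damage


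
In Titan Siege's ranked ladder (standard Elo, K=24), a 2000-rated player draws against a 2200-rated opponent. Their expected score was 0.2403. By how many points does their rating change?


Elo update: delta = K * (S - Ea), where S = 0.5 (draws)
S - Ea = 0.5 - 0.2403 = 0.2597
Rating change = 24 * 0.2597
= 6.23

6.23 rating points


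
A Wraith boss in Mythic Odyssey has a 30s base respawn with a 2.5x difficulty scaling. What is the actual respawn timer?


Respawn time = base * multiplier
= 30 * 2.5
= 75.0 seconds

75.0 seconds


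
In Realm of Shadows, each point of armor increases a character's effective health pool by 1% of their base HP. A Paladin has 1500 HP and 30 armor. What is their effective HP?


EHP = 1500 * (1 + 30/100)
= 1500 * (1 + 0.3)
= 1500 * 1.3
= 1950.0

1950.0 EHP


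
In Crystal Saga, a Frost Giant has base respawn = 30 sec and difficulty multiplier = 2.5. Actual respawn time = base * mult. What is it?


Respawn time = base * multiplier
= 30 * 2.5
= 75.0 seconds

75.0 seconds


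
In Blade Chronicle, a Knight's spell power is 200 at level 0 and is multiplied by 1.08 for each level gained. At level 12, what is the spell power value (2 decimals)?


value = base * growth^level
= 200 * 1.08^12
= 200 * 2.51817
= 503.63

503.63 spell power


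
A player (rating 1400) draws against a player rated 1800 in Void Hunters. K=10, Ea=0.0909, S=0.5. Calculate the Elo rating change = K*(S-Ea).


Elo update: delta = K * (S - Ea), where S = 0.5 (draws)
S - Ea = 0.5 - 0.0909 = 0.4091
Rating change = 10 * 0.4091
= 4.09

4.09 rating points


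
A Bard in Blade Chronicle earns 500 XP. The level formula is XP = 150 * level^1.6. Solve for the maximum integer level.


XP = 150 * level^1.6, so level = (XP / 150)^(1/1.6)
= (500 / 150)^(1/1.6)
= 3.3333^0.625
= 2.1223
Floor: level = 2

level 2


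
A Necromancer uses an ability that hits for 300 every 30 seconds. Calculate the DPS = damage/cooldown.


DPS = damage / cooldown
= 300 / 30
= 10.00

10.00 DPS


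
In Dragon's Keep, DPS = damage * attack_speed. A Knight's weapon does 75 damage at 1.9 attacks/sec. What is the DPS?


DPS = damage * attack_speed
= 75 * 1.9
= 142.5

142.5 DPS


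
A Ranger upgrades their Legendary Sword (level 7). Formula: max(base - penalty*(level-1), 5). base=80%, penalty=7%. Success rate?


raw_rate = 80 - 7 * (7 - 1)
= 80 - 7 * 6
= 80 - 42
= 38
Apply floor: max(38, 5) = 38%

38%


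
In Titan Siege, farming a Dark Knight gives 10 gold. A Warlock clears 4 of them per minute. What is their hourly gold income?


Gold per minute = 10 * 4 = 40
Gold per hour = 40 * 60 = 2400

2400 gold/hour


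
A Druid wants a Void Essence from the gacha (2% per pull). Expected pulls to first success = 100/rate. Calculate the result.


Expected pulls for a geometric distribution = 1/p = 100 / rate%
= 100 / 2
= 50.0

50.0 pulls


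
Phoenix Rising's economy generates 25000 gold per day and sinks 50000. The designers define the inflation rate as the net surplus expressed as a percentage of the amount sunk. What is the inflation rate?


Net gold = 25000 - 50000 = -25000
Inflation rate = net / sunk * 100 = -25000 / 50000 * 100
= -0.5 * 100
= -50.00%

-50.00%


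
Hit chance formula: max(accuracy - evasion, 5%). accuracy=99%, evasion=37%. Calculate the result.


accuracy - evasion = 99 - 37 = 62
Apply floor: max(62, 5) = 62
Hit chance = 62%

62%


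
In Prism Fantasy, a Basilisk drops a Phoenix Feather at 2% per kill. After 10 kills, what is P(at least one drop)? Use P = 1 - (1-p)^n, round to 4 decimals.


P(at least one) = 1 - P(none) = 1 - (1-p)^n
p = 2/100 = 0.02
1 - p = 0.98
(1 - p)^10 = 0.98^10 = 0.817073
P(at least one) = 1 - 0.817073 = 0.1829

0.1829


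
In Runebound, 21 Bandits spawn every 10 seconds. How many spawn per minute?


Spawns per minute = count * (60 / interval)
= 21 * (60 / 10)
= 21 * 6.0
= 126.0

126.0 per minute


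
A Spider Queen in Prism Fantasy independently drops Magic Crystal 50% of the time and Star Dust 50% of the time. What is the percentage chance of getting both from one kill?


For independent events, P(both) = P(A) * P(B)
= 50% * 50%
= 2500 / 100 %
= 25.0%

25.0%


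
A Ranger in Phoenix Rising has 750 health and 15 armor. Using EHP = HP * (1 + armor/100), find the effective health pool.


EHP = 750 * (1 + 15/100)
= 750 * (1 + 0.15)
= 750 * 1.15
= 862.5

862.5 EHP


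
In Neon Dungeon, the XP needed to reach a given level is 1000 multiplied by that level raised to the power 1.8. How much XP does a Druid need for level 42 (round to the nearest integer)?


XP = 1000 * level^1.8
Substitute level = 42:
XP = 1000 * 42^1.8
= 1000 * 835.312
= 835312

835312 XP


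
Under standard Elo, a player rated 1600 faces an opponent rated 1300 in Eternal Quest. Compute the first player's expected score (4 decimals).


Elo expected score: Ea = 1/(1 + 10^((Rb-Ra)/400))
Rb - Ra = 1300 - 1600 = -300
(Rb-Ra)/400 = -300/400 = -0.75
10^-0.75 = 0.177828
Ea = 1/(1 + 0.177828) = 1/1.177828 = 0.8490

0.8490


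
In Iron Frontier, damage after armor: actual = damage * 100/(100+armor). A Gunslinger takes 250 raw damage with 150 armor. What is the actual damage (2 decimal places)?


actual = 250 * 100 / (100 + 150)
= 250 * 100 / 250
= 25000 / 250
= 100.00

100.00 damage


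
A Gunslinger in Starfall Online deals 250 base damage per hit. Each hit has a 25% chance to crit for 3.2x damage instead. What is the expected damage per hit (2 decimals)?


E[dmg] = base * (1 + crit_chance * (crit_mult - 1))
cc as decimal = 25/100 = 0.25
cm - 1 = 3.2 - 1 = 2.2
Bonus factor = 0.25 * 2.2 = 0.55
Total multiplier = 1 + 0.55 = 1.55
Expected damage = 250 * 1.55 = 387.50

387.50 damage


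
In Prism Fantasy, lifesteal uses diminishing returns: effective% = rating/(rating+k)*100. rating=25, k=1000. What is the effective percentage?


effective% = rating / (rating + k) * 100
= 25 / (25 + 1000) * 100
= 25 / 1025 * 100
= 0.02439 * 100
= 2.44%

2.44%


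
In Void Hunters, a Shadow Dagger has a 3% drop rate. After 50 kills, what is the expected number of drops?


Expected drops = kills * (drop_rate / 100)
= 50 * (3 / 100)
= 50 * 0.03
= 1.5

1.5 drops


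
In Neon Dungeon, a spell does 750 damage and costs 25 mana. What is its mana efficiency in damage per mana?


Efficiency = damage / mana
= 750 / 25
= 30.00

30.00 dmg/mana


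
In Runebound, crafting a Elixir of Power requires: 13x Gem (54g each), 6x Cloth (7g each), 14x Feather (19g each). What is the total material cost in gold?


Cost breakdown:
  Gem: 13 * 54 = 702
  Cloth: 6 * 7 = 42
  Feather: 14 * 19 = 266
Total = 702 + 42 + 266 = 1010

1010 gold


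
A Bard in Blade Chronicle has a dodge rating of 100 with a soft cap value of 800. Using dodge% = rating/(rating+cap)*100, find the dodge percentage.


dodge% = 100 / (100 + 800) * 100
= 100 / 900 * 100
= 0.111111 * 100
= 11.11%

11.11%


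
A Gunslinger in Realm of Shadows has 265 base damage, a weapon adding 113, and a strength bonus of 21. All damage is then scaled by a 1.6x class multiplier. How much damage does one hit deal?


Sum base + weapon + str = 265 + 113 + 21 = 399
Multiply by 1.6:
399 * 1.6 = 638.4

638.4 damage


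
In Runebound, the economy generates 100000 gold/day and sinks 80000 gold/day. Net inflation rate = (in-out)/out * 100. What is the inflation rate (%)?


Net gold = 100000 - 80000 = 20000
Inflation rate = net / sunk * 100 = 20000 / 80000 * 100
= 0.25 * 100
= 25.00%

25.00%


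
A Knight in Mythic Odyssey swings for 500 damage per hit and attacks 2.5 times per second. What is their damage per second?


DPS = damage * attack_speed
= 500 * 2.5
= 1250.0

1250.0 DPS


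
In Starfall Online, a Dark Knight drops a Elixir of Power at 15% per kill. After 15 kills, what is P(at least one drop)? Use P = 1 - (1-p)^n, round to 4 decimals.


P(at least one) = 1 - P(none) = 1 - (1-p)^n
p = 15/100 = 0.15
1 - p = 0.85
(1 - p)^15 = 0.85^15 = 0.087354
P(at least one) = 1 - 0.087354 = 0.9126

0.9126


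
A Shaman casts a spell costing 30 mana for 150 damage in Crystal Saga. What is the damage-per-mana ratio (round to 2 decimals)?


Efficiency = damage / mana
= 150 / 30
= 5.00

5.00 dmg/mana


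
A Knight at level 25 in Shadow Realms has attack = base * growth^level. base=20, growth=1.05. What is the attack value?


value = base * growth^level
= 20 * 1.05^25
= 20 * 3.386355
= 67.73

67.73 attack


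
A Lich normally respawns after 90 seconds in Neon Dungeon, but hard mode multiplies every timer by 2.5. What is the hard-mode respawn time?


Respawn time = base * multiplier
= 90 * 2.5
= 225.0 seconds

225.0 seconds


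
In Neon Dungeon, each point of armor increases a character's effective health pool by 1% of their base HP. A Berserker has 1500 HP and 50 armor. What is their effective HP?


EHP = 1500 * (1 + 50/100)
= 1500 * (1 + 0.5)
= 1500 * 1.5
= 2250.0

2250.0 EHP


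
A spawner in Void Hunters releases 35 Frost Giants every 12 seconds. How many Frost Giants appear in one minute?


Spawns per minute = count * (60 / interval)
= 35 * (60 / 12)
= 35 * 5.0
= 175.0

175.0 per minute


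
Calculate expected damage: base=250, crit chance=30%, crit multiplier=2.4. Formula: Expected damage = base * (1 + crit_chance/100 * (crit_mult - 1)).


E[dmg] = base * (1 + crit_chance * (crit_mult - 1))
cc as decimal = 30/100 = 0.3
cm - 1 = 2.4 - 1 = 1.4
Bonus factor = 0.3 * 1.4 = 0.42
Total multiplier = 1 + 0.42 = 1.42
Expected damage = 250 * 1.42 = 355.00

355.00 damage


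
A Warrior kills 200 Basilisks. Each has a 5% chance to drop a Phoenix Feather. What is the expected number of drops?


Expected drops = kills * (drop_rate / 100)
= 200 * (5 / 100)
= 200 * 0.05
= 10.0

10.0 drops


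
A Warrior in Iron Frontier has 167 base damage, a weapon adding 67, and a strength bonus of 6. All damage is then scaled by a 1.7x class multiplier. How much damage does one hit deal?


Sum base + weapon + str = 167 + 67 + 6 = 240
Multiply by 1.7:
240 * 1.7 = 408.0

408.0 damage


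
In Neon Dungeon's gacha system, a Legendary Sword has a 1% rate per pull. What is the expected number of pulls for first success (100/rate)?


Expected pulls for a geometric distribution = 1/p = 100 / rate%
= 100 / 1
= 100.0

100.0 pulls


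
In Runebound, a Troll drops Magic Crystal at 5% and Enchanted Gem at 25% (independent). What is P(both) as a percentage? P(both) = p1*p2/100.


For independent events, P(both) = P(A) * P(B)
= 5% * 25%
= 125 / 100 %
= 1.25%

1.25%


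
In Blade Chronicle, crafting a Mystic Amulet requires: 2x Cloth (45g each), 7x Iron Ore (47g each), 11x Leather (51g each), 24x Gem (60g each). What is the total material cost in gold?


Cost breakdown:
  Cloth: 2 * 45 = 90
  Iron Ore: 7 * 47 = 329
  Leather: 11 * 51 = 561
  Gem: 24 * 60 = 1440
Total = 90 + 329 + 561 + 1440 = 2420

2420 gold


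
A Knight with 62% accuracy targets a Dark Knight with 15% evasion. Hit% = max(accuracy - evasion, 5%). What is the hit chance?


accuracy - evasion = 62 - 15 = 47
Apply floor: max(47, 5) = 47
Hit chance = 47%

47%


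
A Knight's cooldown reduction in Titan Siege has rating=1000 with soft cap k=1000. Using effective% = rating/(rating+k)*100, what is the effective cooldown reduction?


effective% = rating / (rating + k) * 100
= 1000 / (1000 + 1000) * 100
= 1000 / 2000 * 100
= 0.5 * 100
= 50.00%

50.00%


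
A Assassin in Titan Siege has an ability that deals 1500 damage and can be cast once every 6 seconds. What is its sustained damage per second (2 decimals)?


DPS = damage / cooldown
= 1500 / 6
= 250.00

250.00 DPS


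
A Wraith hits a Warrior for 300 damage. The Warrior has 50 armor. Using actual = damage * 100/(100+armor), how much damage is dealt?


actual = 300 * 100 / (100 + 50)
= 300 * 100 / 150
= 30000 / 150
= 200.00

200.00 damage


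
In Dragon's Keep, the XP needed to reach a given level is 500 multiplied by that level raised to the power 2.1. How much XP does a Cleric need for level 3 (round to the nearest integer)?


XP = 500 * level^2.1
Substitute level = 3:
XP = 500 * 3^2.1
= 500 * 10.0451
= 5023

5023 XP


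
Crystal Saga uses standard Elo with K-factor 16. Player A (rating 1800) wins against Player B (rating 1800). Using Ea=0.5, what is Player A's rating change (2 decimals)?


Elo update: delta = K * (S - Ea), where S = 1 (wins)
S - Ea = 1 - 0.5 = 0.5
Rating change = 16 * 0.5
= 8.00

8.00 rating points


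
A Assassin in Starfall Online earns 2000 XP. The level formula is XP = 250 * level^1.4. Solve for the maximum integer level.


XP = 250 * level^1.4, so level = (XP / 250)^(1/1.4)
= (2000 / 250)^(1/1.4)
= 8.0^0.7143
= 4.4164
Floor: level = 4

level 4


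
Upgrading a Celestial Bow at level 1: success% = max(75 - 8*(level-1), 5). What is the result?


raw_rate = 75 - 8 * (1 - 1)
= 75 - 8 * 0
= 75 - 0
= 75
Apply floor: max(75, 5) = 75%

75%


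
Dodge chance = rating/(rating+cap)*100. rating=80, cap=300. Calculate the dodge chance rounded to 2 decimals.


dodge% = 80 / (80 + 300) * 100
= 80 / 380 * 100
= 0.210526 * 100
= 21.05%

21.05%


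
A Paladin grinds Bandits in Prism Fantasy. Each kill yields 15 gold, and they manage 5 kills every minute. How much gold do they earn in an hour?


Gold per minute = 15 * 5 = 75
Gold per hour = 75 * 60 = 4500

4500 gold/hour


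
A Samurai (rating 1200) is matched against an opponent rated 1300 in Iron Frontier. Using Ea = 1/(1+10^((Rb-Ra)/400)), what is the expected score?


Elo expected score: Ea = 1/(1 + 10^((Rb-Ra)/400))
Rb - Ra = 1300 - 1200 = 100
(Rb-Ra)/400 = 100/400 = 0.25
10^0.25 = 1.778279
Ea = 1/(1 + 1.778279) = 1/2.778279 = 0.3599

0.3599


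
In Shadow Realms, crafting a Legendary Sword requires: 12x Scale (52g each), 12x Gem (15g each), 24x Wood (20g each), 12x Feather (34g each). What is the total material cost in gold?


Cost breakdown:
  Scale: 12 * 52 = 624
  Gem: 12 * 15 = 180
  Wood: 24 * 20 = 480
  Feather: 12 * 34 = 408
Total = 624 + 180 + 480 + 408 = 1692

1692 gold


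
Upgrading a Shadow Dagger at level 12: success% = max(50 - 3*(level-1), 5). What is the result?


raw_rate = 50 - 3 * (12 - 1)
= 50 - 3 * 11
= 50 - 33
= 17
Apply floor: max(17, 5) = 17%

17%


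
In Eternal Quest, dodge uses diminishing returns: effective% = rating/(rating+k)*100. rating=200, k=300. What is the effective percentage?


effective% = rating / (rating + k) * 100
= 200 / (200 + 300) * 100
= 200 / 500 * 100
= 0.4 * 100
= 40.00%

40.00%


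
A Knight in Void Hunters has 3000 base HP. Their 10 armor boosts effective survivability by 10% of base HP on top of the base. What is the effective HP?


EHP = 3000 * (1 + 10/100)
= 3000 * (1 + 0.1)
= 3000 * 1.1
= 3300.0

3300.0 EHP


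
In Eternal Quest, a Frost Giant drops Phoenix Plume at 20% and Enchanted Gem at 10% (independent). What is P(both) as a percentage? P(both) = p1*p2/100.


For independent events, P(both) = P(A) * P(B)
= 20% * 10%
= 200 / 100 %
= 2.0%

2.0%


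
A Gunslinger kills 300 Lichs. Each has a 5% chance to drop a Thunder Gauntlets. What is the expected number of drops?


Expected drops = kills * (drop_rate / 100)
= 300 * (5 / 100)
= 300 * 0.05
= 15.0

15.0 drops


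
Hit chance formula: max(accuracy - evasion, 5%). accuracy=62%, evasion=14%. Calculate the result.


accuracy - evasion = 62 - 14 = 48
Apply floor: max(48, 5) = 48
Hit chance = 48%

48%


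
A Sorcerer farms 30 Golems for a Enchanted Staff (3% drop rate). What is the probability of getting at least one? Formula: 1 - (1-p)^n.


P(at least one) = 1 - P(none) = 1 - (1-p)^n
p = 3/100 = 0.03
1 - p = 0.97
(1 - p)^30 = 0.97^30 = 0.401007
P(at least one) = 1 - 0.401007 = 0.5990

0.5990


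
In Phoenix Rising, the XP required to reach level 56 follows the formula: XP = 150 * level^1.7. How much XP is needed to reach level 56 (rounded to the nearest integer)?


XP = 150 * level^1.7
Substitute level = 56:
XP = 150 * 56^1.7
= 150 * 937.3886
= 140608

140608 XP


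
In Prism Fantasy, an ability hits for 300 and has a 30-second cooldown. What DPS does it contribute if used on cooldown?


DPS = damage / cooldown
= 300 / 30
= 10.00

10.00 DPS


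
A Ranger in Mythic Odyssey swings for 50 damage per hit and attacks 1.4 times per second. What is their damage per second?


DPS = damage * attack_speed
= 50 * 1.4
= 70.0

70.0 DPS


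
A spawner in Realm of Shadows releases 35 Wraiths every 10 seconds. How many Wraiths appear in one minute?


Spawns per minute = count * (60 / interval)
= 35 * (60 / 10)
= 35 * 6.0
= 210.0

210.0 per minute


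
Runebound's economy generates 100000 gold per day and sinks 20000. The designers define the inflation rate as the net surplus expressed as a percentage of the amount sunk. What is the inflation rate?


Net gold = 100000 - 20000 = 80000
Inflation rate = net / sunk * 100 = 80000 / 20000 * 100
= 4.0 * 100
= 400.00%

400.00%


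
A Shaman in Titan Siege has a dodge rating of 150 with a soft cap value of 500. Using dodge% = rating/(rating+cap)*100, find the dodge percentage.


dodge% = 150 / (150 + 500) * 100
= 150 / 650 * 100
= 0.230769 * 100
= 23.08%

23.08%


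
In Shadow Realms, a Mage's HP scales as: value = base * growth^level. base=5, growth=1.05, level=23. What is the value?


value = base * growth^level
= 5 * 1.05^23
= 5 * 3.071524
= 15.36

15.36 HP


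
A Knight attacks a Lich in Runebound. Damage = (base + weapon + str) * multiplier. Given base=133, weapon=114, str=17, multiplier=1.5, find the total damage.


Sum base + weapon + str = 133 + 114 + 17 = 264
Multiply by 1.5:
264 * 1.5 = 396.0

396.0 damage


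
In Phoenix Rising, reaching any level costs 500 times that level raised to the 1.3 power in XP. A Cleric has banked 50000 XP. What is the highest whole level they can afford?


XP = 500 * level^1.3, so level = (XP / 500)^(1/1.3)
= (50000 / 500)^(1/1.3)
= 100.0^0.7692
= 34.5511
Floor: level = 34

level 34


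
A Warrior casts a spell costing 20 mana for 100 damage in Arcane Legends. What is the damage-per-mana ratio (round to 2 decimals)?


Efficiency = damage / mana
= 100 / 20
= 5.00

5.00 dmg/mana


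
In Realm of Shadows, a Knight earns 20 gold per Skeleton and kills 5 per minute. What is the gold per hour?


Gold per minute = 20 * 5 = 100
Gold per hour = 100 * 60 = 6000

6000 gold/hour


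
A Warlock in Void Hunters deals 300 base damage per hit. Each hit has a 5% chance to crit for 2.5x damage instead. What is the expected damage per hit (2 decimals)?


E[dmg] = base * (1 + crit_chance * (crit_mult - 1))
cc as decimal = 5/100 = 0.05
cm - 1 = 2.5 - 1 = 1.5
Bonus factor = 0.05 * 1.5 = 0.075
Total multiplier = 1 + 0.075 = 1.075
Expected damage = 300 * 1.075 = 322.50

322.50 damage


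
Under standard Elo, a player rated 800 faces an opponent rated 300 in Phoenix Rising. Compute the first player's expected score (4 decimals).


Elo expected score: Ea = 1/(1 + 10^((Rb-Ra)/400))
Rb - Ra = 300 - 800 = -500
(Rb-Ra)/400 = -500/400 = -1.25
10^-1.25 = 0.056234
Ea = 1/(1 + 0.056234) = 1/1.056234 = 0.9468

0.9468


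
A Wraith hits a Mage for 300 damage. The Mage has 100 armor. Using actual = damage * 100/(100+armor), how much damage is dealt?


actual = 300 * 100 / (100 + 100)
= 300 * 100 / 200
= 30000 / 200
= 150.00

150.00 damage


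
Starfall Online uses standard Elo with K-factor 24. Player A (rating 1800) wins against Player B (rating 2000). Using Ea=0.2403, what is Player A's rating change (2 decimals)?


Elo update: delta = K * (S - Ea), where S = 1 (wins)
S - Ea = 1 - 0.2403 = 0.7597
Rating change = 24 * 0.7597
= 18.23

18.23 rating points


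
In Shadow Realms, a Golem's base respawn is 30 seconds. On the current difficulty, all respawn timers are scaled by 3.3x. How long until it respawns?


Respawn time = base * multiplier
= 30 * 3.3
= 99.0 seconds

99.0 seconds


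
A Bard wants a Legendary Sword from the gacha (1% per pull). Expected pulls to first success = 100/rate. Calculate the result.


Expected pulls for a geometric distribution = 1/p = 100 / rate%
= 100 / 1
= 100.0

100.0 pulls


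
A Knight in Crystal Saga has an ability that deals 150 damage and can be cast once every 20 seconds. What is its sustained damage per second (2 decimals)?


DPS = damage / cooldown
= 150 / 20
= 7.50

7.50 DPS


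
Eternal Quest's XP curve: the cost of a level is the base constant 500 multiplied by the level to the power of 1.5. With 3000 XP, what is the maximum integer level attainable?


XP = 500 * level^1.5, so level = (XP / 500)^(1/1.5)
= (3000 / 500)^(1/1.5)
= 6.0^0.6667
= 3.3019
Floor: level = 3

level 3


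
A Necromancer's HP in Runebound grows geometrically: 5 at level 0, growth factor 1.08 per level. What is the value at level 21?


value = base * growth^level
= 5 * 1.08^21
= 5 * 5.033834
= 25.17

25.17 HP


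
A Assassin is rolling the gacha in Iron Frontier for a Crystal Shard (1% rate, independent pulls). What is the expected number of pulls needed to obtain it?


Expected pulls for a geometric distribution = 1/p = 100 / rate%
= 100 / 1
= 100.0

100.0 pulls


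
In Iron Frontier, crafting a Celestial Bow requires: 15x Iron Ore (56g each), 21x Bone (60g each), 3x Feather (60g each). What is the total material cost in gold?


Cost breakdown:
  Iron Ore: 15 * 56 = 840
  Bone: 21 * 60 = 1260
  Feather: 3 * 60 = 180
Total = 840 + 1260 + 180 = 2280

2280 gold


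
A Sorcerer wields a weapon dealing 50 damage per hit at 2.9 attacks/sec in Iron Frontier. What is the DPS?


DPS = damage * attack_speed
= 50 * 2.9
= 145.0

145.0 DPS


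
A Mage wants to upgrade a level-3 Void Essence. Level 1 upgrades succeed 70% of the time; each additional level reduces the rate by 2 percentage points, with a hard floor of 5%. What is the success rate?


raw_rate = 70 - 2 * (3 - 1)
= 70 - 2 * 2
= 70 - 4
= 66
Apply floor: max(66, 5) = 66%

66%


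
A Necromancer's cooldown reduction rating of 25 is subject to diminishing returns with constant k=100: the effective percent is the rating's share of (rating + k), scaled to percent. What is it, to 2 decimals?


effective% = rating / (rating + k) * 100
= 25 / (25 + 100) * 100
= 25 / 125 * 100
= 0.2 * 100
= 20.00%

20.00%


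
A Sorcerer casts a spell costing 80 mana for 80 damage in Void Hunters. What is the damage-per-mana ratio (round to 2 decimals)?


Efficiency = damage / mana
= 80 / 80
= 1.00

1.00 dmg/mana


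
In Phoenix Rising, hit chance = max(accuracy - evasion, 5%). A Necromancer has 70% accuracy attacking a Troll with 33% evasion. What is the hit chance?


accuracy - evasion = 70 - 33 = 37
Apply floor: max(37, 5) = 37
Hit chance = 37%

37%


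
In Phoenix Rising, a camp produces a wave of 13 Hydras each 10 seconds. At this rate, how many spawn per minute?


Spawns per minute = count * (60 / interval)
= 13 * (60 / 10)
= 13 * 6.0
= 78.0

78.0 per minute


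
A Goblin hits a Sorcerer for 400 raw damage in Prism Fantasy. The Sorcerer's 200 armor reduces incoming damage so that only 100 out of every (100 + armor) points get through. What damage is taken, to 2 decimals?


actual = 400 * 100 / (100 + 200)
= 400 * 100 / 300
= 40000 / 300
= 133.33

133.33 damage


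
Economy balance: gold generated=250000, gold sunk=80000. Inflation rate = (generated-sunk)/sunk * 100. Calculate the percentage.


Net gold = 250000 - 80000 = 170000
Inflation rate = net / sunk * 100 = 170000 / 80000 * 100
= 2.125 * 100
= 212.50%

212.50%


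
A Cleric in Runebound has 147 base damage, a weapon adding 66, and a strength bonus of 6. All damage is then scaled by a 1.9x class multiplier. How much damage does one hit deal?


Sum base + weapon + str = 147 + 66 + 6 = 219
Multiply by 1.9:
219 * 1.9 = 416.1

416.1 damage


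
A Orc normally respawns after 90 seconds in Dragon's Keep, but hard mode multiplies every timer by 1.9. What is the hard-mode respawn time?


Respawn time = base * multiplier
= 90 * 1.9
= 171.0 seconds

171.0 seconds


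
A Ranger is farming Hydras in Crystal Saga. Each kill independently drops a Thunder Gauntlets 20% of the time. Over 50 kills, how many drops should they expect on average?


Expected drops = kills * (drop_rate / 100)
= 50 * (20 / 100)
= 50 * 0.2
= 10.0

10.0 drops


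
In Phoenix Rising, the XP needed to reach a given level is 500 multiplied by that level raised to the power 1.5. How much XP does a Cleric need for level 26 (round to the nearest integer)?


XP = 500 * level^1.5
Substitute level = 26:
XP = 500 * 26^1.5
= 500 * 132.5745
= 66287

66287 XP


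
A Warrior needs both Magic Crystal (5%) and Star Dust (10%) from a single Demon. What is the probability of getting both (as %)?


For independent events, P(both) = P(A) * P(B)
= 5% * 10%
= 50 / 100 %
= 0.5%

0.5%


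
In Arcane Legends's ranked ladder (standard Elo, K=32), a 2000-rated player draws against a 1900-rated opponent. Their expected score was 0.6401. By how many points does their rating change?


Elo update: delta = K * (S - Ea), where S = 0.5 (draws)
S - Ea = 0.5 - 0.6401 = -0.1401
Rating change = 32 * -0.1401
= -4.48

-4.48 rating points


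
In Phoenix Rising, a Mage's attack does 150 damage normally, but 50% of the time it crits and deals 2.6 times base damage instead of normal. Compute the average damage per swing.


E[dmg] = base * (1 + crit_chance * (crit_mult - 1))
cc as decimal = 50/100 = 0.5
cm - 1 = 2.6 - 1 = 1.6
Bonus factor = 0.5 * 1.6 = 0.8
Total multiplier = 1 + 0.8 = 1.8
Expected damage = 150 * 1.8 = 270.00

270.00 damage


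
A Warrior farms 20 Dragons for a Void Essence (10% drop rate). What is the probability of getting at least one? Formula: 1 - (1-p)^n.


P(at least one) = 1 - P(none) = 1 - (1-p)^n
p = 10/100 = 0.1
1 - p = 0.9
(1 - p)^20 = 0.9^20 = 0.121577
P(at least one) = 1 - 0.121577 = 0.8784

0.8784


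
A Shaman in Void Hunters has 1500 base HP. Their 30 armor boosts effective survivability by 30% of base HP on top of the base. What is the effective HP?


EHP = 1500 * (1 + 30/100)
= 1500 * (1 + 0.3)
= 1500 * 1.3
= 1950.0

1950.0 EHP


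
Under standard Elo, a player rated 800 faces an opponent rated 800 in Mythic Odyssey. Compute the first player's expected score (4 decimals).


Elo expected score: Ea = 1/(1 + 10^((Rb-Ra)/400))
Rb - Ra = 800 - 800 = 0
(Rb-Ra)/400 = 0/400 = 0.0
10^0.0 = 1.0
Ea = 1/(1 + 1.0) = 1/2.0 = 0.5000

0.5000


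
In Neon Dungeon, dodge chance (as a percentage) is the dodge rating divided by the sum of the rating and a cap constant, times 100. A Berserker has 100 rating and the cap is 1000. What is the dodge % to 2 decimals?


dodge% = 100 / (100 + 1000) * 100
= 100 / 1100 * 100
= 0.090909 * 100
= 9.09%

9.09%


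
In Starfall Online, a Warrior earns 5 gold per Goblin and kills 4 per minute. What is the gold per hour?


Gold per minute = 5 * 4 = 20
Gold per hour = 20 * 60 = 1200

1200 gold/hour


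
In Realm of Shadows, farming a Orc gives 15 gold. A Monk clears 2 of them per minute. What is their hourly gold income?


Gold per minute = 15 * 2 = 30
Gold per hour = 30 * 60 = 1800

1800 gold/hour


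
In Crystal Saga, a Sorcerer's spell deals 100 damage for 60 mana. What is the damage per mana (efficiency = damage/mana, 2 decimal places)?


Efficiency = damage / mana
= 100 / 60
= 1.67

1.67 dmg/mana


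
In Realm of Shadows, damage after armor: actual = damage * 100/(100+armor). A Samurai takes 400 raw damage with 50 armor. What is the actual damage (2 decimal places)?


actual = 400 * 100 / (100 + 50)
= 400 * 100 / 150
= 40000 / 150
= 266.67

266.67 damage


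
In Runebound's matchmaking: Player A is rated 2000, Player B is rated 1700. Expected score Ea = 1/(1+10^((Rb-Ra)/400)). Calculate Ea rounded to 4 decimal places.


Elo expected score: Ea = 1/(1 + 10^((Rb-Ra)/400))
Rb - Ra = 1700 - 2000 = -300
(Rb-Ra)/400 = -300/400 = -0.75
10^-0.75 = 0.177828
Ea = 1/(1 + 0.177828) = 1/1.177828 = 0.8490

0.8490


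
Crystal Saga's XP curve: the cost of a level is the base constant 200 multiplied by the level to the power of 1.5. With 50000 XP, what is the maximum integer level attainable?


XP = 200 * level^1.5, so level = (XP / 200)^(1/1.5)
= (50000 / 200)^(1/1.5)
= 250.0^0.6667
= 39.685
Floor: level = 39

level 39


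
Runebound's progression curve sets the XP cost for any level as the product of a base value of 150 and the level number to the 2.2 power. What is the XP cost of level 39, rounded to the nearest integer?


XP = 150 * level^2.2
Substitute level = 39:
XP = 150 * 39^2.2
= 150 * 3164.7699
= 474715

474715 XP


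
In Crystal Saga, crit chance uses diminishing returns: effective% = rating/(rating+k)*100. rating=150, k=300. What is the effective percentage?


effective% = rating / (rating + k) * 100
= 150 / (150 + 300) * 100
= 150 / 450 * 100
= 0.333333 * 100
= 33.33%

33.33%


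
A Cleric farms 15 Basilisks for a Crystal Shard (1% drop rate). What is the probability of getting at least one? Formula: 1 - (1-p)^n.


P(at least one) = 1 - P(none) = 1 - (1-p)^n
p = 1/100 = 0.01
1 - p = 0.99
(1 - p)^15 = 0.99^15 = 0.860058
P(at least one) = 1 - 0.860058 = 0.1399

0.1399


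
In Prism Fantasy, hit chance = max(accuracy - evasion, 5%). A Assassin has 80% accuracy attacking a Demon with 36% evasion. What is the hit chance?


accuracy - evasion = 80 - 36 = 44
Apply floor: max(44, 5) = 44
Hit chance = 44%

44%


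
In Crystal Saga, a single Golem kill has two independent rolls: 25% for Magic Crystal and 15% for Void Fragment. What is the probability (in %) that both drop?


For independent events, P(both) = P(A) * P(B)
= 25% * 15%
= 375 / 100 %
= 3.75%

3.75%


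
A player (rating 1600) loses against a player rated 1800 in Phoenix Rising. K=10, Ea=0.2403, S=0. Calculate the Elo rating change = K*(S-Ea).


Elo update: delta = K * (S - Ea), where S = 0 (loses)
S - Ea = 0 - 0.2403 = -0.2403
Rating change = 10 * -0.2403
= -2.40

-2.40 rating points


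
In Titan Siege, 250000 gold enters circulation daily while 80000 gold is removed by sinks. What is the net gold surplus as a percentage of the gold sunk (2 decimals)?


Net gold = 250000 - 80000 = 170000
Inflation rate = net / sunk * 100 = 170000 / 80000 * 100
= 2.125 * 100
= 212.50%

212.50%
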